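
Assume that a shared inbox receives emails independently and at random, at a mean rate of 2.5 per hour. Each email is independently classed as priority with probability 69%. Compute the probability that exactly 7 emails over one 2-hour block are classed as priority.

Thinning: the emails that are classed as priority themselves form a Poisson process with rate 0.69 × 2.5 = 1.725 per hour.
Over the interval, μ = 1.725 × 2 = 3.45 (a 2-hour block = 2 hours).
P(N = 7) = e^(−3.45) · 3.45^7/7! ≈ 0.0366.

0.0366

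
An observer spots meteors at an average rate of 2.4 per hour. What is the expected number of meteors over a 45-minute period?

E[N] = λt = 2.4 × 0.75 = 1.8 (a 45-minute period = 0.75 hours).

1.8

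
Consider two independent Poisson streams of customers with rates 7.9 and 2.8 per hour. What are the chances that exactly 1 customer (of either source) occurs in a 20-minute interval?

Independent Poisson processes superpose: combined rate λ = 7.9 + 2.8 = 10.7 per hour.
Over the interval, μ = 10.7 × 1/3 ≈ 3.56667 (a 20-minute interval = 1/3 hours).
P(N = 1) = e^(−3.56667) · 3.56667^1/1! ≈ 0.1008.

0.1008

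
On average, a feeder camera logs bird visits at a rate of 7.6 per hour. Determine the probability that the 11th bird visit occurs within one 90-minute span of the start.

Over the interval, μ = 7.6 × 1.5 = 11.4 (a 90-minute span = 1.5 hours).
The 11th arrival falls in the interval iff at least 11 events occur there: P(S_11 ≤ t) = P(N ≥ 11) = 1 − P(N ≤ 10) ≈ 0.5869.

0.5869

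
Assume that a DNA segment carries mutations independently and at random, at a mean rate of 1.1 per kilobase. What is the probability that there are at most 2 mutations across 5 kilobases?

Over the interval, μ = 1.1 × 5 = 5.5 (5 kilobases).
P(N ≤ 2) = Σ_{j=0}^{2} e^(−μ) μ^j/j! ≈ 0.0884.

0.0884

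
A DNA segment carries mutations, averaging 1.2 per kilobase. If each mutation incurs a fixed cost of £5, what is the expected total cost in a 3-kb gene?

E[N] = 1.2 × 3 = 3.6 (a 3-kb gene = 3 kilobases); E[cost] = 3.6 × £5 = £18.

£18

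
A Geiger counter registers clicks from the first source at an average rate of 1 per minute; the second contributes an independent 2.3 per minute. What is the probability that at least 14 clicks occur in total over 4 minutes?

0.4489

Independent Poisson processes superpose: combined rate λ = 1 + 2.3 = 3.3 per minute.
Over the interval, μ = 3.3 × 4 = 13.2 (4 minutes).
P(N ≥ 14) = 1 − P(N ≤ 13) ≈ 0.4489.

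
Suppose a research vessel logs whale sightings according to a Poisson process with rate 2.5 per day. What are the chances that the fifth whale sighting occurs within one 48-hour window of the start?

0.5595

Over the interval, μ = 2.5 × 2 = 5 (a 48-hour window = 2 days).
The fifth arrival falls in the interval iff at least 5 events occur there: P(S_5 ≤ t) = P(N ≥ 5) = 1 − P(N ≤ 4) ≈ 0.5595.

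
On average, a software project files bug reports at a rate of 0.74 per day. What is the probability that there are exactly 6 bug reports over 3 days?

0.0181

Over the interval, μ = 0.74 × 3 = 2.22 (3 days).
P(N = 6) = e^(−μ) μ^6/6! = e^(−2.22) · 2.22^6/720 ≈ 0.0181.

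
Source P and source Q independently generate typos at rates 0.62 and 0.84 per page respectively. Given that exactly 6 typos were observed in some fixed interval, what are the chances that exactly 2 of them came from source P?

0.2964

Given the total, each event is independently from source P with probability p = λ_P/(λ_P+λ_Q) = 0.62/1.46 ≈ 0.4247.
So K ~ Binomial(6, 0.62/1.46): P(K = 2) = C(6,2) · (0.62/1.46)^2 · (0.84/1.46)^4 ≈ 0.2964.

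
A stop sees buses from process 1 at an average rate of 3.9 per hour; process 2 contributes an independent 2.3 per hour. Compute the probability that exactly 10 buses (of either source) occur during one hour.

Independent Poisson processes superpose: combined rate λ = 3.9 + 2.3 = 6.2 per hour.
So μ = 6.2.
P(N = 10) = e^(−6.2) · 6.2^10/10! ≈ 0.0469.

0.0469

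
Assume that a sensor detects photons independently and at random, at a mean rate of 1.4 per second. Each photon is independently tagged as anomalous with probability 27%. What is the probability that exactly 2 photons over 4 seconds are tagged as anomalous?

Thinning: the photons that are tagged as anomalous themselves form a Poisson process with rate 0.27 × 1.4 = 0.378 per second.
Over the interval, μ = 0.378 × 4 = 1.512 (4 seconds).
P(N = 2) = e^(−1.512) · 1.512^2/2! ≈ 0.2520.

0.2520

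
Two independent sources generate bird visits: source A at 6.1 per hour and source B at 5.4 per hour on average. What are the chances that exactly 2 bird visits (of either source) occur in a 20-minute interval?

Independent Poisson processes superpose: combined rate λ = 6.1 + 5.4 = 11.5 per hour.
Over the interval, μ = 11.5 × 1/3 ≈ 3.83333 (a 20-minute interval = 1/3 hours).
P(N = 2) = e^(−3.83333) · 3.83333^2/2! ≈ 0.1590.

0.1590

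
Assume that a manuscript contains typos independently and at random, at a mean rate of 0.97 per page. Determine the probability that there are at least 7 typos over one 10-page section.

0.8498

Over the interval, μ = 0.97 × 10 = 9.7 (a 10-page section = 10 pages).
P(N ≥ 7) = 1 − P(N ≤ 6) = 1 − Σ_{j=0}^{6} e^(−μ) μ^j/j! ≈ 0.8498.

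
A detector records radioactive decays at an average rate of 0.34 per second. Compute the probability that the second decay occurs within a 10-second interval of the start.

Over the interval, μ = 0.34 × 10 = 3.4 (a 10-second interval = 10 seconds).
The second arrival falls in the interval iff at least 2 events occur there: P(S_2 ≤ t) = P(N ≥ 2) = 1 − P(N ≤ 1) ≈ 0.8532.

0.8532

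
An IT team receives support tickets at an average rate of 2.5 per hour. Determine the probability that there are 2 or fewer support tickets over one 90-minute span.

Over the interval, μ = 2.5 × 1.5 = 3.75 (a 90-minute span = 1.5 hours).
P(N ≤ 2) = Σ_{j=0}^{2} e^(−μ) μ^j/j! ≈ 0.2771.

0.2771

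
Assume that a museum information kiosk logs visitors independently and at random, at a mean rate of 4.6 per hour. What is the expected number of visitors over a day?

110.4

E[N] = λt = 4.6 × 24 = 110.4 (a day = 24 hours).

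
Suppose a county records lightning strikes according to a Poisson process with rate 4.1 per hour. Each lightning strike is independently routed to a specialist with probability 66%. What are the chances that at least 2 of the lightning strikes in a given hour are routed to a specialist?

Thinning: the lightning strikes that are routed to a specialist themselves form a Poisson process with rate 0.66 × 4.1 = 2.706 per hour.
So μ = 2.706.
P(N ≥ 2) = 1 − P(N ≤ 1) ≈ 0.7524.

0.7524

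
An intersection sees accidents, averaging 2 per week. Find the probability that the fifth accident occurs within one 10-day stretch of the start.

Over the interval, μ = 2 × 10/7 ≈ 2.85714 (a 10-day stretch = 10/7 weeks).
The fifth arrival falls in the interval iff at least 5 events occur there: P(S_5 ≤ t) = P(N ≥ 5) = 1 − P(N ≤ 4) ≈ 0.1613.

0.1613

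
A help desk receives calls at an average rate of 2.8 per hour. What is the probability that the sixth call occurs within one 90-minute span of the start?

Over the interval, μ = 2.8 × 1.5 = 4.2 (a 90-minute span = 1.5 hours).
The sixth arrival falls in the interval iff at least 6 events occur there: P(S_6 ≤ t) = P(N ≥ 6) = 1 − P(N ≤ 5) ≈ 0.2469.

0.2469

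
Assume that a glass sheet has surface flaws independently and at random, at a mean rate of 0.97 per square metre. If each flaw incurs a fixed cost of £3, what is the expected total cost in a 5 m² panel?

£14.55

E[N] = 0.97 × 5 = 4.85 (a 5 m² panel = 5 square metres); E[cost] = 4.85 × £3 = £14.55.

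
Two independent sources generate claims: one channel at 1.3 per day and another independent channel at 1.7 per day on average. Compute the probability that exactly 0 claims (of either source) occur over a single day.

Independent Poisson processes superpose: combined rate λ = 1.3 + 1.7 = 3 per day.
So μ = 3.
P(N = 0) = e^(−3) · 3^0/0! ≈ 0.0498.

0.0498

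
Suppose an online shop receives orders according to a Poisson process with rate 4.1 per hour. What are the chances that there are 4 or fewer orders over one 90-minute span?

0.2655

Over the interval, μ = 4.1 × 1.5 = 6.15 (a 90-minute span = 1.5 hours).
P(N ≤ 4) = Σ_{j=0}^{4} e^(−μ) μ^j/j! ≈ 0.2655.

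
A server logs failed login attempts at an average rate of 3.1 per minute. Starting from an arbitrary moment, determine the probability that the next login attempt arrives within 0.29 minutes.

0.5930

Inter-arrival times are exponential with rate λ = 3.1 per minute.
P(T ≤ 0.29) = 1 − e^(−λt) = 1 − e^(−3.1 × 0.29) = 1 − e^(−0.899) ≈ 0.5930.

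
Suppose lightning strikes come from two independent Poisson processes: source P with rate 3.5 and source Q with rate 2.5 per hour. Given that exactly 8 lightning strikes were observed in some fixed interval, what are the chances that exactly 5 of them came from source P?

Given the total, each event is independently from source P with probability p = λ_P/(λ_P+λ_Q) = 3.5/6 ≈ 0.5833.
So K ~ Binomial(8, 3.5/6): P(K = 5) = C(8,5) · (3.5/6)^5 · (2.5/6)^3 ≈ 0.2736.

0.2736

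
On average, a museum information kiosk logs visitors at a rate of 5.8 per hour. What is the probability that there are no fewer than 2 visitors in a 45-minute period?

0.9309

Over the interval, μ = 5.8 × 0.75 = 4.35 (a 45-minute period = 0.75 hours).
P(N ≥ 2) = 1 − P(N ≤ 1) = 1 − Σ_{j=0}^{1} e^(−μ) μ^j/j! ≈ 0.9309.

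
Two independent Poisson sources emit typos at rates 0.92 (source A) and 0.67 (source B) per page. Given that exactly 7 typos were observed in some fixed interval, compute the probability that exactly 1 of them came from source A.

0.0227

Given the total, each event is independently from source A with probability p = λ_A/(λ_A+λ_B) = 0.92/1.59 ≈ 0.5786.
So K ~ Binomial(7, 0.92/1.59): P(K = 1) = C(7,1) · (0.92/1.59)^1 · (0.67/1.59)^6 ≈ 0.0227.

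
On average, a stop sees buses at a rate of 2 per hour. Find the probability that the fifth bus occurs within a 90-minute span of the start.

0.1847

Over the interval, μ = 2 × 1.5 = 3 (a 90-minute span = 1.5 hours).
The fifth arrival falls in the interval iff at least 5 events occur there: P(S_5 ≤ t) = P(N ≥ 5) = 1 − P(N ≤ 4) ≈ 0.1847.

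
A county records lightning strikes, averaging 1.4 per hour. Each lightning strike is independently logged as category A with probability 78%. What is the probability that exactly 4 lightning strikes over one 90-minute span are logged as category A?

0.0583

Thinning: the lightning strikes that are logged as category A themselves form a Poisson process with rate 0.78 × 1.4 = 1.092 per hour.
Over the interval, μ = 1.092 × 1.5 = 1.638 (a 90-minute span = 1.5 hours).
P(N = 4) = e^(−1.638) · 1.638^4/4! ≈ 0.0583.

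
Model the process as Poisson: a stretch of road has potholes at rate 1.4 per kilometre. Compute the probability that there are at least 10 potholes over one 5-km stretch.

0.1695

Over the interval, μ = 1.4 × 5 = 7 (a 5-km stretch = 5 kilometres).
P(N ≥ 10) = 1 − P(N ≤ 9) = 1 − Σ_{j=0}^{9} e^(−μ) μ^j/j! ≈ 0.1695.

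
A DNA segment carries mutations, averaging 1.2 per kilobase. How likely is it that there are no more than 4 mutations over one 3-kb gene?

Over the interval, μ = 1.2 × 3 = 3.6 (a 3-kb gene = 3 kilobases).
P(N ≤ 4) = Σ_{j=0}^{4} e^(−μ) μ^j/j! ≈ 0.7064.

0.7064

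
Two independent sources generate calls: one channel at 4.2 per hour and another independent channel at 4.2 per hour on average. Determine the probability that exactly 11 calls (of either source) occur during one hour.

0.0828

Independent Poisson processes superpose: combined rate λ = 4.2 + 4.2 = 8.4 per hour.
So μ = 8.4.
P(N = 11) = e^(−8.4) · 8.4^11/11! ≈ 0.0828.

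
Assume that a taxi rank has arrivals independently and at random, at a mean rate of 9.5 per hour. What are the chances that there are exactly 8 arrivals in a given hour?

With mean μ = 9.5 per hour,
P(N = 8) = e^(−μ) μ^8/8! = e^(−9.5) · 9.5^8/40320 ≈ 0.1232.

0.1232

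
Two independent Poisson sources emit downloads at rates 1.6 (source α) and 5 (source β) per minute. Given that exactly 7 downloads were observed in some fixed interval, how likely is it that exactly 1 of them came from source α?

0.3208

Given the total, each event is independently from source α with probability p = λ_α/(λ_α+λ_β) = 1.6/6.6 ≈ 0.2424.
So K ~ Binomial(7, 1.6/6.6): P(K = 1) = C(7,1) · (1.6/6.6)^1 · (5/6.6)^6 ≈ 0.3208.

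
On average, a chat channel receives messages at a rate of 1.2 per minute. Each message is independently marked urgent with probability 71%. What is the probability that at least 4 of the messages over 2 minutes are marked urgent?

0.0938

Thinning: the messages that are marked urgent themselves form a Poisson process with rate 0.71 × 1.2 = 0.852 per minute.
Over the interval, μ = 0.852 × 2 = 1.704 (2 minutes).
P(N ≥ 4) = 1 − P(N ≤ 3) ≈ 0.0938.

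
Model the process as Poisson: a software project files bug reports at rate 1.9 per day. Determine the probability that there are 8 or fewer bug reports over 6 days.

Over the interval, μ = 1.9 × 6 = 11.4 (6 days).
P(N ≤ 8) = Σ_{j=0}^{8} e^(−μ) μ^j/j! ≈ 0.1984.

0.1984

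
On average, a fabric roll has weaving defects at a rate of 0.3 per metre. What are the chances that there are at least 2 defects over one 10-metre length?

Over the interval, μ = 0.3 × 10 = 3 (a 10-metre length = 10 metres).
P(N ≥ 2) = 1 − P(N ≤ 1) = 1 − Σ_{j=0}^{1} e^(−μ) μ^j/j! ≈ 0.8009.

0.8009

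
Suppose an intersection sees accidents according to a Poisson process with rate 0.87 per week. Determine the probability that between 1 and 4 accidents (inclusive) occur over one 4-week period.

Over the interval, μ = 0.87 × 4 = 3.48 (a 4-week period = 4 weeks).
P(1 ≤ N ≤ 4) = Σ_{j=1}^{4} e^(−3.48) · 3.48^j/j! ≈ 0.6984.

0.6984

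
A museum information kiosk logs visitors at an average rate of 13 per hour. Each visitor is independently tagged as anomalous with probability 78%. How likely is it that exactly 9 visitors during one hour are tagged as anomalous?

0.1233

Thinning: the visitors that are tagged as anomalous themselves form a Poisson process with rate 0.78 × 13 = 10.14 per hour.
So μ = 10.14.
P(N = 9) = e^(−10.14) · 10.14^9/9! ≈ 0.1233.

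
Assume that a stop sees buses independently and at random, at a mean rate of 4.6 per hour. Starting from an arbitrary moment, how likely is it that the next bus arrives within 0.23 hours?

0.6529

Inter-arrival times are exponential with rate λ = 4.6 per hour.
P(T ≤ 0.23) = 1 − e^(−λt) = 1 − e^(−4.6 × 0.23) = 1 − e^(−1.058) ≈ 0.6529.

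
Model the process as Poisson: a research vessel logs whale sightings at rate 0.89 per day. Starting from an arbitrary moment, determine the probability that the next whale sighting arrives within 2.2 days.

Inter-arrival times are exponential with rate λ = 0.89 per day.
P(T ≤ 2.2) = 1 − e^(−λt) = 1 − e^(−0.89 × 2.2) = 1 − e^(−1.958) ≈ 0.8589.

0.8589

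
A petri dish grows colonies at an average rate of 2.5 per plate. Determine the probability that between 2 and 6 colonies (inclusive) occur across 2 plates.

0.7218

Over the interval, μ = 2.5 × 2 = 5 (2 plates).
P(2 ≤ N ≤ 6) = Σ_{j=2}^{6} e^(−5) · 5^j/j! ≈ 0.7218.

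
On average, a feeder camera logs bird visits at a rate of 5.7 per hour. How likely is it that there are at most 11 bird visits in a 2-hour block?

0.5316

Over the interval, μ = 5.7 × 2 = 11.4 (a 2-hour block = 2 hours).
P(N ≤ 11) = Σ_{j=0}^{11} e^(−μ) μ^j/j! ≈ 0.5316.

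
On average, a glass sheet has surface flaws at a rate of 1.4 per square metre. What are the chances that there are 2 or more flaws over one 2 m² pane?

0.7689

Over the interval, μ = 1.4 × 2 = 2.8 (a 2 m² pane = 2 square metres).
P(N ≥ 2) = 1 − P(N ≤ 1) = 1 − Σ_{j=0}^{1} e^(−μ) μ^j/j! ≈ 0.7689.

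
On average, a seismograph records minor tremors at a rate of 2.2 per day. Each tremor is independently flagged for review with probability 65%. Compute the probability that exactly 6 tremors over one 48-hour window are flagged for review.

0.0435

Thinning: the tremors that are flagged for review themselves form a Poisson process with rate 0.65 × 2.2 = 1.43 per day.
Over the interval, μ = 1.43 × 2 = 2.86 (a 48-hour window = 2 days).
P(N = 6) = e^(−2.86) · 2.86^6/6! ≈ 0.0435.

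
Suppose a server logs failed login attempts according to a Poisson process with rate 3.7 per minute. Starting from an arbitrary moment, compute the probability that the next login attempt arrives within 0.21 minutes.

Inter-arrival times are exponential with rate λ = 3.7 per minute.
P(T ≤ 0.21) = 1 − e^(−λt) = 1 − e^(−3.7 × 0.21) = 1 − e^(−0.777) ≈ 0.5402.

0.5402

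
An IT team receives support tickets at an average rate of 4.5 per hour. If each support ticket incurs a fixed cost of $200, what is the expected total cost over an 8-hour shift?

$7200

E[N] = 4.5 × 8 = 36 (an 8-hour shift = 8 hours); E[cost] = 36 × $200 = $7200.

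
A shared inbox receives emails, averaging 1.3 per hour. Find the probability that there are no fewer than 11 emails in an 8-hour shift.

Over the interval, μ = 1.3 × 8 = 10.4 (an 8-hour shift = 8 hours).
P(N ≥ 11) = 1 − P(N ≤ 10) = 1 − Σ_{j=0}^{10} e^(−μ) μ^j/j! ≈ 0.4669.

0.4669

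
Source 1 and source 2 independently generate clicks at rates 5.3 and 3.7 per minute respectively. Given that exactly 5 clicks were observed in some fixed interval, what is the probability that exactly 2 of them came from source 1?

Given the total, each event is independently from source 1 with probability p = λ_1/(λ_1+λ_2) = 5.3/9 ≈ 0.5889.
So K ~ Binomial(5, 5.3/9): P(K = 2) = C(5,2) · (5.3/9)^2 · (3.7/9)^3 ≈ 0.2410.

0.2410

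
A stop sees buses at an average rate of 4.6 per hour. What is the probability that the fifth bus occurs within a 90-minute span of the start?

0.8177

Over the interval, μ = 4.6 × 1.5 = 6.9 (a 90-minute span = 1.5 hours).
The fifth arrival falls in the interval iff at least 5 events occur there: P(S_5 ≤ t) = P(N ≥ 5) = 1 − P(N ≤ 4) ≈ 0.8177.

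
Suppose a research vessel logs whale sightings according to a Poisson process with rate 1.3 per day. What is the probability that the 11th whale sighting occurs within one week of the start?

0.3059

Over the interval, μ = 1.3 × 7 = 9.1 (a week = 7 days).
The 11th arrival falls in the interval iff at least 11 events occur there: P(S_11 ≤ t) = P(N ≥ 11) = 1 − P(N ≤ 10) ≈ 0.3059.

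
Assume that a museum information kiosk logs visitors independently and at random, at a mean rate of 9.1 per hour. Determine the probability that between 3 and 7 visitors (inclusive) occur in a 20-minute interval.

0.5716

Over the interval, μ = 9.1 × 1/3 ≈ 3.03333 (a 20-minute interval = 1/3 hours).
P(3 ≤ N ≤ 7) = Σ_{j=3}^{7} e^(−3.03333) · 3.03333^j/j! ≈ 0.5716.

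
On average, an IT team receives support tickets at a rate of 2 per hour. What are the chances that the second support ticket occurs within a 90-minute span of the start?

0.8009

Over the interval, μ = 2 × 1.5 = 3 (a 90-minute span = 1.5 hours).
The second arrival falls in the interval iff at least 2 events occur there: P(S_2 ≤ t) = P(N ≥ 2) = 1 − P(N ≤ 1) ≈ 0.8009.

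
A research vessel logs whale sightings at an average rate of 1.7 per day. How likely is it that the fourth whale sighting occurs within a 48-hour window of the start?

0.4416

Over the interval, μ = 1.7 × 2 = 3.4 (a 48-hour window = 2 days).
The fourth arrival falls in the interval iff at least 4 events occur there: P(S_4 ≤ t) = P(N ≥ 4) = 1 − P(N ≤ 3) ≈ 0.4416.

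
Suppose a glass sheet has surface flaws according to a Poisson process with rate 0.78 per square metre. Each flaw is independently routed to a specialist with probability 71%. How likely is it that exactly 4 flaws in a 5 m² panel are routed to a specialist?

0.1536

Thinning: the flaws that are routed to a specialist themselves form a Poisson process with rate 0.71 × 0.78 = 0.5538 per square metre.
Over the interval, μ = 0.5538 × 5 = 2.769 (a 5 m² panel = 5 square metres).
P(N = 4) = e^(−2.769) · 2.769^4/4! ≈ 0.1536.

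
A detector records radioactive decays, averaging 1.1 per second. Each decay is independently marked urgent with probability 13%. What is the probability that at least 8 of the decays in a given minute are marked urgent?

Thinning: the decays that are marked urgent themselves form a Poisson process with rate 0.13 × 1.1 = 0.143 per second.
Over the interval, μ = 0.143 × 60 = 8.58 (a minute = 60 seconds).
P(N ≥ 8) = 1 − P(N ≤ 7) ≈ 0.6247.

0.6247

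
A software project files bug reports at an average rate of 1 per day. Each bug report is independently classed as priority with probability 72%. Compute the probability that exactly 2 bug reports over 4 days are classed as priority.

Thinning: the bug reports that are classed as priority themselves form a Poisson process with rate 0.72 × 1 = 0.72 per day.
Over the interval, μ = 0.72 × 4 = 2.88 (4 days).
P(N = 2) = e^(−2.88) · 2.88^2/2! ≈ 0.2328.

0.2328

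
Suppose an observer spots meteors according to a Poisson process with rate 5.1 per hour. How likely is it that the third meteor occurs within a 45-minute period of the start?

Over the interval, μ = 5.1 × 0.75 = 3.825 (a 45-minute period = 0.75 hours).
The third arrival falls in the interval iff at least 3 events occur there: P(S_3 ≤ t) = P(N ≥ 3) = 1 − P(N ≤ 2) ≈ 0.7351.

0.7351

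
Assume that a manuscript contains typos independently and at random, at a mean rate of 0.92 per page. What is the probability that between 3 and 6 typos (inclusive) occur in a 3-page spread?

0.4981

Over the interval, μ = 0.92 × 3 = 2.76 (a 3-page spread = 3 pages).
P(3 ≤ N ≤ 6) = Σ_{j=3}^{6} e^(−2.76) · 2.76^j/j! ≈ 0.4981.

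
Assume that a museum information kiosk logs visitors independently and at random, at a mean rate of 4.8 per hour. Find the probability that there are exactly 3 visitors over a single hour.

With mean μ = 4.8 per hour,
P(N = 3) = e^(−μ) μ^3/3! = e^(−4.8) · 4.8^3/6 ≈ 0.1517.

0.1517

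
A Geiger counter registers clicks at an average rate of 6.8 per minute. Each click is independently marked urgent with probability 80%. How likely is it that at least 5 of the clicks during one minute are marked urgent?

0.6331

Thinning: the clicks that are marked urgent themselves form a Poisson process with rate 0.8 × 6.8 = 5.44 per minute.
So μ = 5.44.
P(N ≥ 5) = 1 − P(N ≤ 4) ≈ 0.6331.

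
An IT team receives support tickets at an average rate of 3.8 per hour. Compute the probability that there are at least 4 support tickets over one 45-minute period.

Over the interval, μ = 3.8 × 0.75 = 2.85 (a 45-minute period = 0.75 hours).
P(N ≥ 4) = 1 − P(N ≤ 3) = 1 − Σ_{j=0}^{3} e^(−μ) μ^j/j! ≈ 0.3192.

0.3192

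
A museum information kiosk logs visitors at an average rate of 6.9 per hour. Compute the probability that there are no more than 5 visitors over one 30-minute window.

Over the interval, μ = 6.9 × 0.5 = 3.45 (a 30-minute window = 0.5 hours).
P(N ≤ 5) = Σ_{j=0}^{5} e^(−μ) μ^j/j! ≈ 0.8642.

0.8642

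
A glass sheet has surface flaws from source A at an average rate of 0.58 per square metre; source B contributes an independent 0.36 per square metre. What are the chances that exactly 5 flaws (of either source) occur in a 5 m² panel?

0.1738

Independent Poisson processes superpose: combined rate λ = 0.58 + 0.36 = 0.94 per square metre.
Over the interval, μ = 0.94 × 5 = 4.7 (a 5 m² panel = 5 square metres).
P(N = 5) = e^(−4.7) · 4.7^5/5! ≈ 0.1738.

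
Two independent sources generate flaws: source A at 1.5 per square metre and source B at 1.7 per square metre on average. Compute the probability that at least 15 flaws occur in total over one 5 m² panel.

Independent Poisson processes superpose: combined rate λ = 1.5 + 1.7 = 3.2 per square metre.
Over the interval, μ = 3.2 × 5 = 16 (a 5 m² panel = 5 square metres).
P(N ≥ 15) = 1 − P(N ≤ 14) ≈ 0.6325.

0.6325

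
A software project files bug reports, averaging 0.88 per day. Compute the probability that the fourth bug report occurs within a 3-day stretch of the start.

0.2727

Over the interval, μ = 0.88 × 3 = 2.64 (a 3-day stretch = 3 days).
The fourth arrival falls in the interval iff at least 4 events occur there: P(S_4 ≤ t) = P(N ≥ 4) = 1 − P(N ≤ 3) ≈ 0.2727.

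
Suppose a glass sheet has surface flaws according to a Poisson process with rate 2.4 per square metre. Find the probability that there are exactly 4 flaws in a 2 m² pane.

Over the interval, μ = 2.4 × 2 = 4.8 (a 2 m² pane = 2 square metres).
P(N = 4) = e^(−μ) μ^4/4! = e^(−4.8) · 4.8^4/24 ≈ 0.1820.

0.1820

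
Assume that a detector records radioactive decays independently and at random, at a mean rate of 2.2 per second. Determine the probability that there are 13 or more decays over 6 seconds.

Over the interval, μ = 2.2 × 6 = 13.2 (6 seconds).
P(N ≥ 13) = 1 − P(N ≤ 12) = 1 − Σ_{j=0}^{12} e^(−μ) μ^j/j! ≈ 0.5587.

0.5587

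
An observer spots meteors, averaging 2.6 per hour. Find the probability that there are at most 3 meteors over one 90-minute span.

0.4532

Over the interval, μ = 2.6 × 1.5 = 3.9 (a 90-minute span = 1.5 hours).
P(N ≤ 3) = Σ_{j=0}^{3} e^(−μ) μ^j/j! ≈ 0.4532.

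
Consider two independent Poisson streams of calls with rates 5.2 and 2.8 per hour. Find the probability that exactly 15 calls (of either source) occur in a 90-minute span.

Independent Poisson processes superpose: combined rate λ = 5.2 + 2.8 = 8 per hour.
Over the interval, μ = 8 × 1.5 = 12 (a 90-minute span = 1.5 hours).
P(N = 15) = e^(−12) · 12^15/15! ≈ 0.0724.

0.0724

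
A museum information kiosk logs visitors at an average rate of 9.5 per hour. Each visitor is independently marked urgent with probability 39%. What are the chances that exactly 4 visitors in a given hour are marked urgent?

Thinning: the visitors that are marked urgent themselves form a Poisson process with rate 0.39 × 9.5 = 3.705 per hour.
So μ = 3.705.
P(N = 4) = e^(−3.705) · 3.705^4/4! ≈ 0.1931.

0.1931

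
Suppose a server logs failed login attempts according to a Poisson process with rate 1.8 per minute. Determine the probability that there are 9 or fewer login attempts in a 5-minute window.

0.5874

Over the interval, μ = 1.8 × 5 = 9 (a 5-minute window = 5 minutes).
P(N ≤ 9) = Σ_{j=0}^{9} e^(−μ) μ^j/j! ≈ 0.5874.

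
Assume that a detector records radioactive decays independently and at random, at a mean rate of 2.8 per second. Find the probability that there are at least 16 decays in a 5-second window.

Over the interval, μ = 2.8 × 5 = 14 (a 5-second window = 5 seconds).
P(N ≥ 16) = 1 − P(N ≤ 15) = 1 − Σ_{j=0}^{15} e^(−μ) μ^j/j! ≈ 0.3306.

0.3306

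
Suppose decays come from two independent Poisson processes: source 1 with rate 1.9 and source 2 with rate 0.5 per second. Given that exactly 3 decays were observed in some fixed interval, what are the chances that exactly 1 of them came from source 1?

Given the total, each event is independently from source 1 with probability p = λ_1/(λ_1+λ_2) = 1.9/2.4 ≈ 0.7917.
So K ~ Binomial(3, 1.9/2.4): P(K = 1) = C(3,1) · (1.9/2.4)^1 · (0.5/2.4)^2 ≈ 0.1031.

0.1031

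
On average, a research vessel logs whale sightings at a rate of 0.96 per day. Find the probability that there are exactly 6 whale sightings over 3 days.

Over the interval, μ = 0.96 × 3 = 2.88 (3 days).
P(N = 6) = e^(−μ) μ^6/6! = e^(−2.88) · 2.88^6/720 ≈ 0.0445.

0.0445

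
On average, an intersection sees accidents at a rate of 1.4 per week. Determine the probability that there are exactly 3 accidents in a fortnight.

Over the interval, μ = 1.4 × 2 = 2.8 (a fortnight = 2 weeks).
P(N = 3) = e^(−μ) μ^3/3! = e^(−2.8) · 2.8^3/6 ≈ 0.2225.

0.2225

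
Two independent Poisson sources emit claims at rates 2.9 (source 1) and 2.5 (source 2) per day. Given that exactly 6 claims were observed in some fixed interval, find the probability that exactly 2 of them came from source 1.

Given the total, each event is independently from source 1 with probability p = λ_1/(λ_1+λ_2) = 2.9/5.4 ≈ 0.5370.
So K ~ Binomial(6, 2.9/5.4): P(K = 2) = C(6,2) · (2.9/5.4)^2 · (2.5/5.4)^4 ≈ 0.1987.

0.1987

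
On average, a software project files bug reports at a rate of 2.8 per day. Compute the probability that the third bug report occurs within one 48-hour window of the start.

0.9176

Over the interval, μ = 2.8 × 2 = 5.6 (a 48-hour window = 2 days).
The third arrival falls in the interval iff at least 3 events occur there: P(S_3 ≤ t) = P(N ≥ 3) = 1 − P(N ≤ 2) ≈ 0.9176.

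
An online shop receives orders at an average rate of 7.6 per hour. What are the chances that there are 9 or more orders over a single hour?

With mean μ = 7.6 per hour,
P(N ≥ 9) = 1 − P(N ≤ 8) = 1 − Σ_{j=0}^{8} e^(−μ) μ^j/j! ≈ 0.3518.

0.3518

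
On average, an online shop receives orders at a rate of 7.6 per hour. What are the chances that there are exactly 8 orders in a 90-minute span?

Over the interval, μ = 7.6 × 1.5 = 11.4 (a 90-minute span = 1.5 hours).
P(N = 8) = e^(−μ) μ^8/8! = e^(−11.4) · 11.4^8/40320 ≈ 0.0792.

0.0792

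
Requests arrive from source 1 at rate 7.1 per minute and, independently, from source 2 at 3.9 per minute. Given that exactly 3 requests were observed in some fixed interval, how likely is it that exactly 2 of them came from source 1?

0.4431

Given the total, each event is independently from source 1 with probability p = λ_1/(λ_1+λ_2) = 7.1/11 ≈ 0.6455.
So K ~ Binomial(3, 7.1/11): P(K = 2) = C(3,2) · (7.1/11)^2 · (3.9/11)^1 ≈ 0.4431.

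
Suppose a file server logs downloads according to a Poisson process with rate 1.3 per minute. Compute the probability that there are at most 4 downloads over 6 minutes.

0.1117

Over the interval, μ = 1.3 × 6 = 7.8 (6 minutes).
P(N ≤ 4) = Σ_{j=0}^{4} e^(−μ) μ^j/j! ≈ 0.1117.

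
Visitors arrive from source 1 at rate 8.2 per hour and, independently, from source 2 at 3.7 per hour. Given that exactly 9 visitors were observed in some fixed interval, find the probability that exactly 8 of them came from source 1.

Given the total, each event is independently from source 1 with probability p = λ_1/(λ_1+λ_2) = 8.2/11.9 ≈ 0.6891.
So K ~ Binomial(9, 8.2/11.9): P(K = 8) = C(9,8) · (8.2/11.9)^8 · (3.7/11.9)^1 ≈ 0.1422.

0.1422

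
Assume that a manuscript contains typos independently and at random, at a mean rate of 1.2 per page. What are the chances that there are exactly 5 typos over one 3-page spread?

0.1377

Over the interval, μ = 1.2 × 3 = 3.6 (a 3-page spread = 3 pages).
P(N = 5) = e^(−μ) μ^5/5! = e^(−3.6) · 3.6^5/120 ≈ 0.1377.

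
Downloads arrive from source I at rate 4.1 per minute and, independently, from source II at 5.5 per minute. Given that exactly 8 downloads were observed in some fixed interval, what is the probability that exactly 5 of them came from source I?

0.1496

Given the total, each event is independently from source I with probability p = λ_I/(λ_I+λ_II) = 4.1/9.6 ≈ 0.4271.
So K ~ Binomial(8, 4.1/9.6): P(K = 5) = C(8,5) · (4.1/9.6)^5 · (5.5/9.6)^3 ≈ 0.1496.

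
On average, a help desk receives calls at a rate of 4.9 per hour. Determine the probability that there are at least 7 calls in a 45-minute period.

0.0796

Over the interval, μ = 4.9 × 0.75 = 3.675 (a 45-minute period = 0.75 hours).
P(N ≥ 7) = 1 − P(N ≤ 6) = 1 − Σ_{j=0}^{6} e^(−μ) μ^j/j! ≈ 0.0796.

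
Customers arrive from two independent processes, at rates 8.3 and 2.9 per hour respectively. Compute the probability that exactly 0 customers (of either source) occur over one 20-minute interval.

0.0239

Independent Poisson processes superpose: combined rate λ = 8.3 + 2.9 = 11.2 per hour.
Over the interval, μ = 11.2 × 1/3 ≈ 3.73333 (a 20-minute interval = 1/3 hours).
P(N = 0) = e^(−3.73333) · 3.73333^0/0! ≈ 0.0239.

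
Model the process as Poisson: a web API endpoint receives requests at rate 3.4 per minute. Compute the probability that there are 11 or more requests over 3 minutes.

0.4420

Over the interval, μ = 3.4 × 3 = 10.2 (3 minutes).
P(N ≥ 11) = 1 − P(N ≤ 10) = 1 − Σ_{j=0}^{10} e^(−μ) μ^j/j! ≈ 0.4420.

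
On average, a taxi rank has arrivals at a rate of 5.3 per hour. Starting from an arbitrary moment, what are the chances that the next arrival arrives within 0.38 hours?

Inter-arrival times are exponential with rate λ = 5.3 per hour.
P(T ≤ 0.38) = 1 − e^(−λt) = 1 − e^(−5.3 × 0.38) = 1 − e^(−2.014) ≈ 0.8665.

0.8665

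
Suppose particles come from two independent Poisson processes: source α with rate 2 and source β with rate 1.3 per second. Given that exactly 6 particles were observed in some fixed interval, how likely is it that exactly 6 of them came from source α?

0.0496

Given the total, each event is independently from source α with probability p = λ_α/(λ_α+λ_β) = 2/3.3 ≈ 0.6061.
So K ~ Binomial(6, 2/3.3): P(K = 6) = C(6,6) · (2/3.3)^6 · (1.3/3.3)^0 ≈ 0.0496.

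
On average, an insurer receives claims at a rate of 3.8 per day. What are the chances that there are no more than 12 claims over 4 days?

0.2514

Over the interval, μ = 3.8 × 4 = 15.2 (4 days).
P(N ≤ 12) = Σ_{j=0}^{12} e^(−μ) μ^j/j! ≈ 0.2514.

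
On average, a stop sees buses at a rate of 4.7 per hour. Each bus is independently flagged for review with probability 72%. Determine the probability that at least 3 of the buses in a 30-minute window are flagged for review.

0.2407

Thinning: the buses that are flagged for review themselves form a Poisson process with rate 0.72 × 4.7 = 3.384 per hour.
Over the interval, μ = 3.384 × 0.5 = 1.692 (a 30-minute window = 0.5 hours).
P(N ≥ 3) = 1 − P(N ≤ 2) ≈ 0.2407.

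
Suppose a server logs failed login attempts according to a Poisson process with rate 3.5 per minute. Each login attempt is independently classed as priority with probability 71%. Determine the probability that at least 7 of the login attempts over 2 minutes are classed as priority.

Thinning: the login attempts that are classed as priority themselves form a Poisson process with rate 0.71 × 3.5 = 2.485 per minute.
Over the interval, μ = 2.485 × 2 = 4.97 (2 minutes).
P(N ≥ 7) = 1 − P(N ≤ 6) ≈ 0.2334.

0.2334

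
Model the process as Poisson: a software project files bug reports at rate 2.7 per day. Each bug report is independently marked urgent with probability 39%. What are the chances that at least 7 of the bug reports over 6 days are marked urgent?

0.4446

Thinning: the bug reports that are marked urgent themselves form a Poisson process with rate 0.39 × 2.7 = 1.053 per day.
Over the interval, μ = 1.053 × 6 = 6.318 (6 days).
P(N ≥ 7) = 1 − P(N ≤ 6) ≈ 0.4446.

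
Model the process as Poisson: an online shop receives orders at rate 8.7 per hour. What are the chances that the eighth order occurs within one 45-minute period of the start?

0.3309

Over the interval, μ = 8.7 × 0.75 = 6.525 (a 45-minute period = 0.75 hours).
The eighth arrival falls in the interval iff at least 8 events occur there: P(S_8 ≤ t) = P(N ≥ 8) = 1 − P(N ≤ 7) ≈ 0.3309.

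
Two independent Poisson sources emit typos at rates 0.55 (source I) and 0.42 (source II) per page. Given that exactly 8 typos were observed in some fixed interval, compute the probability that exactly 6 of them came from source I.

Given the total, each event is independently from source I with probability p = λ_I/(λ_I+λ_II) = 0.55/0.97 ≈ 0.5670.
So K ~ Binomial(8, 0.55/0.97): P(K = 6) = C(8,6) · (0.55/0.97)^6 · (0.42/0.97)^2 ≈ 0.1744.

0.1744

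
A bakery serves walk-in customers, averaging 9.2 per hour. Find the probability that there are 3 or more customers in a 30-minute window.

Over the interval, μ = 9.2 × 0.5 = 4.6 (a 30-minute window = 0.5 hours).
P(N ≥ 3) = 1 − P(N ≤ 2) = 1 − Σ_{j=0}^{2} e^(−μ) μ^j/j! ≈ 0.8374.

0.8374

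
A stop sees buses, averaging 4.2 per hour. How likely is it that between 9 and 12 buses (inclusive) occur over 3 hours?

0.3882

Over the interval, μ = 4.2 × 3 = 12.6 (3 hours).
P(9 ≤ N ≤ 12) = Σ_{j=9}^{12} e^(−12.6) · 12.6^j/j! ≈ 0.3882.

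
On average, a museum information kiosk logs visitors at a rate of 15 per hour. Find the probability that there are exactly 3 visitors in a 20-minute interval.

Over the interval, μ = 15 × 1/3 = 5 (a 20-minute interval = 1/3 hours).
P(N = 3) = e^(−μ) μ^3/3! = e^(−5) · 5^3/6 ≈ 0.1404.

0.1404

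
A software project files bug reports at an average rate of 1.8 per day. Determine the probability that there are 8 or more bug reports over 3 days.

Over the interval, μ = 1.8 × 3 = 5.4 (3 days).
P(N ≥ 8) = 1 − P(N ≤ 7) = 1 − Σ_{j=0}^{7} e^(−μ) μ^j/j! ≈ 0.1783.

0.1783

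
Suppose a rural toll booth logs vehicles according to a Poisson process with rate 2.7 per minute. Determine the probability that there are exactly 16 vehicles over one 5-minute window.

Over the interval, μ = 2.7 × 5 = 13.5 (a 5-minute window = 5 minutes).
P(N = 16) = e^(−μ) μ^16/16! = e^(−13.5) · 13.5^16/20922789888000 ≈ 0.0798.

0.0798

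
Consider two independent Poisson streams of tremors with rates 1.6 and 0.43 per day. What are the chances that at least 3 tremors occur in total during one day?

0.3314

Independent Poisson processes superpose: combined rate λ = 1.6 + 0.43 = 2.03 per day.
So μ = 2.03.
P(N ≥ 3) = 1 − P(N ≤ 2) ≈ 0.3314.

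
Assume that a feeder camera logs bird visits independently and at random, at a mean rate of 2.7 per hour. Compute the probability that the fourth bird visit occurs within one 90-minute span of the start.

0.5762

Over the interval, μ = 2.7 × 1.5 = 4.05 (a 90-minute span = 1.5 hours).
The fourth arrival falls in the interval iff at least 4 events occur there: P(S_4 ≤ t) = P(N ≥ 4) = 1 − P(N ≤ 3) ≈ 0.5762.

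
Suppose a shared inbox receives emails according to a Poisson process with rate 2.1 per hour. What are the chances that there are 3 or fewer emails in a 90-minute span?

0.6137

Over the interval, μ = 2.1 × 1.5 = 3.15 (a 90-minute span = 1.5 hours).
P(N ≤ 3) = Σ_{j=0}^{3} e^(−μ) μ^j/j! ≈ 0.6137.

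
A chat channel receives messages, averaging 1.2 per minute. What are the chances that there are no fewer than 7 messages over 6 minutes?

Over the interval, μ = 1.2 × 6 = 7.2 (6 minutes).
P(N ≥ 7) = 1 − P(N ≤ 6) = 1 − Σ_{j=0}^{6} e^(−μ) μ^j/j! ≈ 0.5796.

0.5796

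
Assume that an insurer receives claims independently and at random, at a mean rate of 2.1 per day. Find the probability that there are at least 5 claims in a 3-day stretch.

Over the interval, μ = 2.1 × 3 = 6.3 (a 3-day stretch = 3 days).
P(N ≥ 5) = 1 − P(N ≤ 4) = 1 − Σ_{j=0}^{4} e^(−μ) μ^j/j! ≈ 0.7531.

0.7531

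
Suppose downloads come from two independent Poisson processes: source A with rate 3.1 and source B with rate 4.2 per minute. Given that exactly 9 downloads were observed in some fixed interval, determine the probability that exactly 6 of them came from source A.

0.0938

Given the total, each event is independently from source A with probability p = λ_A/(λ_A+λ_B) = 3.1/7.3 ≈ 0.4247.
So K ~ Binomial(9, 3.1/7.3): P(K = 6) = C(9,6) · (3.1/7.3)^6 · (4.2/7.3)^3 ≈ 0.0938.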